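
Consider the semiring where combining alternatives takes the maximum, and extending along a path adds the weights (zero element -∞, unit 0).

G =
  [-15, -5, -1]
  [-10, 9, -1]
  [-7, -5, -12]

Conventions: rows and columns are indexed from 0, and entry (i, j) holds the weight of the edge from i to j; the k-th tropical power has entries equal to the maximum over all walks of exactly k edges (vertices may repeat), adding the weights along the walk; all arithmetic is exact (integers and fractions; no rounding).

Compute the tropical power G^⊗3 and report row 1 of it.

G^⊗2:
  [-8, 4, -6]
  [-1, 18, 8]
  [-15, 4, -6]
G^⊗3:
  [-6, 13, 3]
  [8, 27, 17]
  [-6, 13, 3]
Answer: row 1 of G^⊗3 = [8, 27, 17]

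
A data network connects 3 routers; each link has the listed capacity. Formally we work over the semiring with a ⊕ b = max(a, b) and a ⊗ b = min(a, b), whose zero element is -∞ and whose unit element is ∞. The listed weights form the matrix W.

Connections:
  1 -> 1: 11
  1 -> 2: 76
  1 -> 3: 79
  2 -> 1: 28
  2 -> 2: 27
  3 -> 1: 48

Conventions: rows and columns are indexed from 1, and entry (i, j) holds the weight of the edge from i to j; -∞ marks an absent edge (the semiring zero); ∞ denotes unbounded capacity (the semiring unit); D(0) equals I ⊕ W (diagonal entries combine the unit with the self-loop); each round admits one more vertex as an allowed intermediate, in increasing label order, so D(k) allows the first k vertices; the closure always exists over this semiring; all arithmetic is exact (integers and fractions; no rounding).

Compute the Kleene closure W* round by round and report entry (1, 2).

D(0):
  [∞, 76, 79]
  [28, ∞, -∞]
  [48, -∞, ∞]
D(1):
  [∞, 76, 79]
  [28, ∞, 28]
  [48, 48, ∞]
D(2):
  [∞, 76, 79]
  [28, ∞, 28]
  [48, 48, ∞]
D(3):
  [∞, 76, 79]
  [28, ∞, 28]
  [48, 48, ∞]
Answer: W*[1][2] = 76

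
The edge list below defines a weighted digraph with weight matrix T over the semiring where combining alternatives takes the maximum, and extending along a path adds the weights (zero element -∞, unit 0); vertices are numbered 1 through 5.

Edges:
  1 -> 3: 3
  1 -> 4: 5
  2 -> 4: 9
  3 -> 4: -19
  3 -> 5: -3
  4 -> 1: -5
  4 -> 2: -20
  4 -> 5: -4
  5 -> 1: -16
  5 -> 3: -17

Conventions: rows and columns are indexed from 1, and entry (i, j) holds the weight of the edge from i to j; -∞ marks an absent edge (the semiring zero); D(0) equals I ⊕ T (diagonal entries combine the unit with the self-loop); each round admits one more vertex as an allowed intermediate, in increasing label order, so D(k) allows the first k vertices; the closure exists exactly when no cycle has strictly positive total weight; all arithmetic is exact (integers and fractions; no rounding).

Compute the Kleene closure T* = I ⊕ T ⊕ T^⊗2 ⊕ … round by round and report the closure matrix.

D(0):
  [0, -∞, 3, 5, -∞]
  [-∞, 0, -∞, 9, -∞]
  [-∞, -∞, 0, -19, -3]
  [-5, -20, -∞, 0, -4]
  [-16, -∞, -17, -∞, 0]
D(1):
  [0, -∞, 3, 5, -∞]
  [-∞, 0, -∞, 9, -∞]
  [-∞, -∞, 0, -19, -3]
  [-5, -20, -2, 0, -4]
  [-16, -∞, -13, -11, 0]
D(2):
  [0, -∞, 3, 5, -∞]
  [-∞, 0, -∞, 9, -∞]
  [-∞, -∞, 0, -19, -3]
  [-5, -20, -2, 0, -4]
  [-16, -∞, -13, -11, 0]
D(3):
  [0, -∞, 3, 5, 0]
  [-∞, 0, -∞, 9, -∞]
  [-∞, -∞, 0, -19, -3]
  [-5, -20, -2, 0, -4]
  [-16, -∞, -13, -11, 0]
D(4):
  [0, -15, 3, 5, 1]
  [4, 0, 7, 9, 5]
  [-24, -39, 0, -19, -3]
  [-5, -20, -2, 0, -4]
  [-16, -31, -13, -11, 0]
D(5):
  [0, -15, 3, 5, 1]
  [4, 0, 7, 9, 5]
  [-19, -34, 0, -14, -3]
  [-5, -20, -2, 0, -4]
  [-16, -31, -13, -11, 0]
Answer: T* = [[0, -15, 3, 5, 1], [4, 0, 7, 9, 5], [-19, -34, 0, -14, -3], [-5, -20, -2, 0, -4], [-16, -31, -13, -11, 0]]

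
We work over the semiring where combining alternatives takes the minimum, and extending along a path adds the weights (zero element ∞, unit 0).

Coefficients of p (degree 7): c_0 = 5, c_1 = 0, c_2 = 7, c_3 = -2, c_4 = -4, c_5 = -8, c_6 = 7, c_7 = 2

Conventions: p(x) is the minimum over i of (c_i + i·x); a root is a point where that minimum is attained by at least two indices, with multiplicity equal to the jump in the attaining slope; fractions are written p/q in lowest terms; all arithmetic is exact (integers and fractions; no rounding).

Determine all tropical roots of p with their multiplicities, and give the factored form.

hull edge (i=0, c=5) to (i=1, c=0): slope -5, span 1
hull edge (i=1, c=0) to (i=5, c=-8): slope -2, span 4
hull edge (i=5, c=-8) to (i=7, c=2): slope 5, span 2
Factored form: p(x) = 2 ⊗ (x ⊕ (-5)) ⊗ (x ⊕ (-5)) ⊗ (x ⊕ 2) ⊗ (x ⊕ 2) ⊗ (x ⊕ 2) ⊗ (x ⊕ 2) ⊗ (x ⊕ 5)
Answer: roots = -5 (mult 2), 2 (mult 4), 5 (mult 1)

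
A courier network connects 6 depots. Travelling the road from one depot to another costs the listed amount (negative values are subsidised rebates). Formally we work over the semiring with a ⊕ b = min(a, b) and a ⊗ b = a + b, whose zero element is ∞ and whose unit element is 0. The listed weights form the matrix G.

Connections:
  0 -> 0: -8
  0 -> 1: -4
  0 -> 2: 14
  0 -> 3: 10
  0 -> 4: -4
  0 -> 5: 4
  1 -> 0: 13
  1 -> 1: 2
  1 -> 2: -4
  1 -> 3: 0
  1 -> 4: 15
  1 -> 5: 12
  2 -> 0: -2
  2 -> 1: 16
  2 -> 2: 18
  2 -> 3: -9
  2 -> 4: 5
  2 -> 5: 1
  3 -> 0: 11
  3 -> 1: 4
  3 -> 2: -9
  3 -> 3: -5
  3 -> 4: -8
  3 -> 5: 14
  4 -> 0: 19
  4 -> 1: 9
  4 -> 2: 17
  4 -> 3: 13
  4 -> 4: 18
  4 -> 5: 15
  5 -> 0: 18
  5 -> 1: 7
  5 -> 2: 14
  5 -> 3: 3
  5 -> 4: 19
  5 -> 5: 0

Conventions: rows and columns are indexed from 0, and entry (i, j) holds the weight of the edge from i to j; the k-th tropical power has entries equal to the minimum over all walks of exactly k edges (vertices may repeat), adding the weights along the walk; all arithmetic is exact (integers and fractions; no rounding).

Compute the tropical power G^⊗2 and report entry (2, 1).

G^⊗2:
  [-16, -12, -8, -4, -12, -4]
  [-6, 4, -9, -13, -8, -3]
  [-10, -6, -18, -14, -17, 1]
  [-11, -1, -14, -18, -13, -8]
  [11, 11, 4, 8, 5, 15]
  [10, 7, -6, -2, -5, 0]
Key observation: the optimum is the walk 2->0->1, with weight (-2) + (-4) = -6.
Optimal value attained by: walk 2->0->1.
Answer: (G^⊗2)[2][1] = -6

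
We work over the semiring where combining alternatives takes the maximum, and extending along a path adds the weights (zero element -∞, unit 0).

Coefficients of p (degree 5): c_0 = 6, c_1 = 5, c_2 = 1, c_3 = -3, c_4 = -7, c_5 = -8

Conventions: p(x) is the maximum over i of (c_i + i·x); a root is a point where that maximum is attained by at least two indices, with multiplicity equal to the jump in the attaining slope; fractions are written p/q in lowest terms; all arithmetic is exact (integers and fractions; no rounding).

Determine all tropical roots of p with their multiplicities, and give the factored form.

hull edge (i=0, c=6) to (i=1, c=5): slope -1, span 1
hull edge (i=1, c=5) to (i=5, c=-8): slope -13/4, span 4
Factored form: p(x) = -8 ⊗ (x ⊕ 1) ⊗ (x ⊕ 13/4) ⊗ (x ⊕ 13/4) ⊗ (x ⊕ 13/4) ⊗ (x ⊕ 13/4)
Answer: roots = 1 (mult 1), 13/4 (mult 4)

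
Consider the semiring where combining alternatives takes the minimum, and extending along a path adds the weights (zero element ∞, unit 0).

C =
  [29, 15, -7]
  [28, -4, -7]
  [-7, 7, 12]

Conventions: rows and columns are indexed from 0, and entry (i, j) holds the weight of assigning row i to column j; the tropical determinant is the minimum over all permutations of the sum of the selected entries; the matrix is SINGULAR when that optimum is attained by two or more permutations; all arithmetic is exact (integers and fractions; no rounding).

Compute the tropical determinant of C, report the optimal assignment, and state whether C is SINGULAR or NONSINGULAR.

σ = (0, 1, 2): 29 + (-4) + 12 = 37
σ = (0, 2, 1): 29 + (-7) + 7 = 29
σ = (1, 0, 2): 15 + 28 + 12 = 55
σ = (1, 2, 0): 15 + (-7) + (-7) = 1
σ = (2, 0, 1): (-7) + 28 + 7 = 28
σ = (2, 1, 0): (-7) + (-4) + (-7) = -18
Optimal value attained by: σ = (2, 1, 0).
Answer: det⊕(C) = -18; verdict: NONSINGULAR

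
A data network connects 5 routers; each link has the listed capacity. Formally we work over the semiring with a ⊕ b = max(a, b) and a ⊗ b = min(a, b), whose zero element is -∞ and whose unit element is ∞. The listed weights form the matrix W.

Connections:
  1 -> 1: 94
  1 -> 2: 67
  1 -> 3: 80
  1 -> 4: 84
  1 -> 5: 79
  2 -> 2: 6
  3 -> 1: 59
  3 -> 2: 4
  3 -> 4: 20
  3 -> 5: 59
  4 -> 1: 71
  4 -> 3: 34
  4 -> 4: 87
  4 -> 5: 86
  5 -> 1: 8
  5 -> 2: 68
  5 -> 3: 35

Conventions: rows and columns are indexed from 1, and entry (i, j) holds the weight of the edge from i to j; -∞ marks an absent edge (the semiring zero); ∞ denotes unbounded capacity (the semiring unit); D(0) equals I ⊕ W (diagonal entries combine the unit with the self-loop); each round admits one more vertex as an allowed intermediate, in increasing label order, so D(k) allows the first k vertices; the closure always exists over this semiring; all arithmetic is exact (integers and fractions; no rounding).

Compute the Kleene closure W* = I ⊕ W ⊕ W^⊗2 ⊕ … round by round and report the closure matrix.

D(0):
  [∞, 67, 80, 84, 79]
  [-∞, ∞, -∞, -∞, -∞]
  [59, 4, ∞, 20, 59]
  [71, -∞, 34, ∞, 86]
  [8, 68, 35, -∞, ∞]
D(1):
  [∞, 67, 80, 84, 79]
  [-∞, ∞, -∞, -∞, -∞]
  [59, 59, ∞, 59, 59]
  [71, 67, 71, ∞, 86]
  [8, 68, 35, 8, ∞]
D(2):
  [∞, 67, 80, 84, 79]
  [-∞, ∞, -∞, -∞, -∞]
  [59, 59, ∞, 59, 59]
  [71, 67, 71, ∞, 86]
  [8, 68, 35, 8, ∞]
D(3):
  [∞, 67, 80, 84, 79]
  [-∞, ∞, -∞, -∞, -∞]
  [59, 59, ∞, 59, 59]
  [71, 67, 71, ∞, 86]
  [35, 68, 35, 35, ∞]
D(4):
  [∞, 67, 80, 84, 84]
  [-∞, ∞, -∞, -∞, -∞]
  [59, 59, ∞, 59, 59]
  [71, 67, 71, ∞, 86]
  [35, 68, 35, 35, ∞]
D(5):
  [∞, 68, 80, 84, 84]
  [-∞, ∞, -∞, -∞, -∞]
  [59, 59, ∞, 59, 59]
  [71, 68, 71, ∞, 86]
  [35, 68, 35, 35, ∞]
Answer: W* = [[∞, 68, 80, 84, 84], [-∞, ∞, -∞, -∞, -∞], [59, 59, ∞, 59, 59], [71, 68, 71, ∞, 86], [35, 68, 35, 35, ∞]]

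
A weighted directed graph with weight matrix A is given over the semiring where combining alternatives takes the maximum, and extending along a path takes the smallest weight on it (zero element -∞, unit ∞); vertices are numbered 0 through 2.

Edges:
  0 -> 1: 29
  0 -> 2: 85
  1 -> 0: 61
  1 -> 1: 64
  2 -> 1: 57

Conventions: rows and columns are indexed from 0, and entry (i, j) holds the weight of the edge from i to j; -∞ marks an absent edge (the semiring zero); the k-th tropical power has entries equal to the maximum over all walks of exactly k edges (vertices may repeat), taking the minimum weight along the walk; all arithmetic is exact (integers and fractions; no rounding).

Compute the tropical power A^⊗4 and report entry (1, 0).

A^⊗2:
  [29, 57, -∞]
  [61, 64, 61]
  [57, 57, -∞]
A^⊗3:
  [57, 57, 29]
  [61, 64, 61]
  [57, 57, 57]
A^⊗4:
  [57, 57, 57]
  [61, 64, 61]
  [57, 57, 57]
Key observation: the optimum is the walk 1->1->1->1->0, with weight 64 min 64 min 64 min 61 = 61.
Optimal value attained by: walk 1->1->1->1->0.
Answer: (A^⊗4)[1][0] = 61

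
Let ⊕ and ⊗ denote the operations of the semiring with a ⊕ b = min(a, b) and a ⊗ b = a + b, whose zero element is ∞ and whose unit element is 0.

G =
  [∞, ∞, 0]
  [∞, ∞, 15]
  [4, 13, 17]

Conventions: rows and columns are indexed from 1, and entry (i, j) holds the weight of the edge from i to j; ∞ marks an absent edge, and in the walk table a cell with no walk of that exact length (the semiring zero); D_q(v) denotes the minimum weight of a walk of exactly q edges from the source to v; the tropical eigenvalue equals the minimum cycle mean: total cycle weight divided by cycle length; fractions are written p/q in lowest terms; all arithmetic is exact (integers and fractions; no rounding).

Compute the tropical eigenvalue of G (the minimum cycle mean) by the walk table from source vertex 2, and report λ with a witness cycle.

q=0: [∞, 0, ∞]
q=1: [∞, ∞, 15]
q=2: [19, 28, 32]
q=3: [36, 45, 19]
Optimal cycle mean attained by: cycle 1->3->1, total 0 + 4, length 2.
Answer: λ = 2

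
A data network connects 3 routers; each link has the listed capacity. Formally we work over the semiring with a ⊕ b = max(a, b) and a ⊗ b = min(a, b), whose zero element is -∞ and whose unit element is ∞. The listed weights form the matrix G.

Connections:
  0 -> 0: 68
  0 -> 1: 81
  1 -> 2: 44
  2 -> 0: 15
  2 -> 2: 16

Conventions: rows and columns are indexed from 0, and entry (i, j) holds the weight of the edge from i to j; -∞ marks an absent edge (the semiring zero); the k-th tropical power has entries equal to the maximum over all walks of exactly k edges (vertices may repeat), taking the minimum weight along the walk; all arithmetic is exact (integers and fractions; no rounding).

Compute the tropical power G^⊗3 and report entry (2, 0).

G^⊗2:
  [68, 68, 44]
  [15, -∞, 16]
  [15, 15, 16]
G^⊗3:
  [68, 68, 44]
  [15, 15, 16]
  [15, 15, 16]
Key observation: the optimum is the walk 2->0->0->0, with weight 15 min 68 min 68 = 15.
Optimal value attained by: walk 2->0->0->0.
Answer: (G^⊗3)[2][0] = 15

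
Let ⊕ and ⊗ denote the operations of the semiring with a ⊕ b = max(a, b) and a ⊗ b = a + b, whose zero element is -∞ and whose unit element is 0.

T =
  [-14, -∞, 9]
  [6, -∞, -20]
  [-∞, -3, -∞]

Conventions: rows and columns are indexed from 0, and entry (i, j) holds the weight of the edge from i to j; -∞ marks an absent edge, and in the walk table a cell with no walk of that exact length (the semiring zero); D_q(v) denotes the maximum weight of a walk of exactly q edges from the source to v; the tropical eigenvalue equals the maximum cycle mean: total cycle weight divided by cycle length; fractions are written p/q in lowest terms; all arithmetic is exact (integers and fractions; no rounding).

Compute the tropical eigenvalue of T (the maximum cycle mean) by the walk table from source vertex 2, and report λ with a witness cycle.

q=0: [-∞, -∞, 0]
q=1: [-∞, -3, -∞]
q=2: [3, -∞, -23]
q=3: [-11, -26, 12]
Optimal cycle mean attained by: cycle 0->2->1->0, total 9 + (-3) + 6, length 3.
Answer: λ = 4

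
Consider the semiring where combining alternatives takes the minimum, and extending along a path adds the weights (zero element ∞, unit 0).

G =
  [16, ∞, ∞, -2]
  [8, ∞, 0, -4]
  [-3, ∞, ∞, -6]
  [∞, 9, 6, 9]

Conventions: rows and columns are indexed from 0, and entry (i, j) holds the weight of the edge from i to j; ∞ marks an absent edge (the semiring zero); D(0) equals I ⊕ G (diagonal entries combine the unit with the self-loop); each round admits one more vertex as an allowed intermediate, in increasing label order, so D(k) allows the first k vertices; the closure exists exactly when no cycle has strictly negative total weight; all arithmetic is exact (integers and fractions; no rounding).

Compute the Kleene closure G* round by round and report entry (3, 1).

D(0):
  [0, ∞, ∞, -2]
  [8, 0, 0, -4]
  [-3, ∞, 0, -6]
  [∞, 9, 6, 0]
D(1):
  [0, ∞, ∞, -2]
  [8, 0, 0, -4]
  [-3, ∞, 0, -6]
  [∞, 9, 6, 0]
D(2):
  [0, ∞, ∞, -2]
  [8, 0, 0, -4]
  [-3, ∞, 0, -6]
  [17, 9, 6, 0]
D(3):
  [0, ∞, ∞, -2]
  [-3, 0, 0, -6]
  [-3, ∞, 0, -6]
  [3, 9, 6, 0]
D(4):
  [0, 7, 4, -2]
  [-3, 0, 0, -6]
  [-3, 3, 0, -6]
  [3, 9, 6, 0]
Answer: G*[3][1] = 9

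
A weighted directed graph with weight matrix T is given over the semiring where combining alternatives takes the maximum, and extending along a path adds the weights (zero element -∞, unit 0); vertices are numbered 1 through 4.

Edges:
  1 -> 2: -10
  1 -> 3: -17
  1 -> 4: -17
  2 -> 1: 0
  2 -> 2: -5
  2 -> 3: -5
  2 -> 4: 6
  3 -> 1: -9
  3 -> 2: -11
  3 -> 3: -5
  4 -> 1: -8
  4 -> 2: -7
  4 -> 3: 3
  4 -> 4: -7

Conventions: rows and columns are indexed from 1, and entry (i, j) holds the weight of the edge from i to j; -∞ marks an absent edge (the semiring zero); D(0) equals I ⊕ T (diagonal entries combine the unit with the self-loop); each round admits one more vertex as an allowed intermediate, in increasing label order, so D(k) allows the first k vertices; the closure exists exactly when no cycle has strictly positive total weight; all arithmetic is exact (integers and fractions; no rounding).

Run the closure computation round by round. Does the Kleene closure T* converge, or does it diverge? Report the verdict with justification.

D(0):
  [0, -10, -17, -17]
  [0, 0, -5, 6]
  [-9, -11, 0, -∞]
  [-8, -7, 3, 0]
D(1):
  [0, -10, -17, -17]
  [0, 0, -5, 6]
  [-9, -11, 0, -26]
  [-8, -7, 3, 0]
D(2):
  [0, -10, -15, -4]
  [0, 0, -5, 6]
  [-9, -11, 0, -5]
  [-7, -7, 3, 0]
D(3):
  [0, -10, -15, -4]
  [0, 0, -5, 6]
  [-9, -11, 0, -5]
  [-6, -7, 3, 0]
D(4):
  [0, -10, -1, -4]
  [0, 0, 9, 6]
  [-9, -11, 0, -5]
  [-6, -7, 3, 0]
Key observation: every diagonal entry stays at the unit through all rounds, so no improving cycle exists.
Answer: CONVERGES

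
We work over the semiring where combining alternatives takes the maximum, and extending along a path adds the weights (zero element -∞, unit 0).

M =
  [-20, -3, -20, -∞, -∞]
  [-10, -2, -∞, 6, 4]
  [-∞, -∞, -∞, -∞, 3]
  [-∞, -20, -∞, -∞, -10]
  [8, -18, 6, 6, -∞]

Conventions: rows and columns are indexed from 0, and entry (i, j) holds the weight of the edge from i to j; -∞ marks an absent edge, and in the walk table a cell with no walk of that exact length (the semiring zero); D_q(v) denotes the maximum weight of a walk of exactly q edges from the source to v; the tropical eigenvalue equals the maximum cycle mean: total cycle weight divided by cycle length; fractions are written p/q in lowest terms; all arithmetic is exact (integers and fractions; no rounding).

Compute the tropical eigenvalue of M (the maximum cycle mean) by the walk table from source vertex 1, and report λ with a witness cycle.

q=0: [-∞, 0, -∞, -∞, -∞]
q=1: [-10, -2, -∞, 6, 4]
q=2: [12, -4, 10, 10, 2]
q=3: [10, 9, 8, 8, 13]
q=4: [21, 7, 19, 19, 13]
q=5: [21, 18, 19, 19, 22]
Optimal cycle mean attained by: cycle 2->4->2, total 3 + 6, length 2.
Answer: λ = 9/2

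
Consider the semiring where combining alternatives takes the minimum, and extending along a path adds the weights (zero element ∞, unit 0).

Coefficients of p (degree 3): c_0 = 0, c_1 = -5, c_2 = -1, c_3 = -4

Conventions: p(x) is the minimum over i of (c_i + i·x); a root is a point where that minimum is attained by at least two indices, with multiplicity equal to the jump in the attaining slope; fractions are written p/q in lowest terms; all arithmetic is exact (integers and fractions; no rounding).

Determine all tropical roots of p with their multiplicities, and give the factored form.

hull edge (i=0, c=0) to (i=1, c=-5): slope -5, span 1
hull edge (i=1, c=-5) to (i=3, c=-4): slope 1/2, span 2
Factored form: p(x) = -4 ⊗ (x ⊕ (-1/2)) ⊗ (x ⊕ (-1/2)) ⊗ (x ⊕ 5)
Answer: roots = -1/2 (mult 2), 5 (mult 1)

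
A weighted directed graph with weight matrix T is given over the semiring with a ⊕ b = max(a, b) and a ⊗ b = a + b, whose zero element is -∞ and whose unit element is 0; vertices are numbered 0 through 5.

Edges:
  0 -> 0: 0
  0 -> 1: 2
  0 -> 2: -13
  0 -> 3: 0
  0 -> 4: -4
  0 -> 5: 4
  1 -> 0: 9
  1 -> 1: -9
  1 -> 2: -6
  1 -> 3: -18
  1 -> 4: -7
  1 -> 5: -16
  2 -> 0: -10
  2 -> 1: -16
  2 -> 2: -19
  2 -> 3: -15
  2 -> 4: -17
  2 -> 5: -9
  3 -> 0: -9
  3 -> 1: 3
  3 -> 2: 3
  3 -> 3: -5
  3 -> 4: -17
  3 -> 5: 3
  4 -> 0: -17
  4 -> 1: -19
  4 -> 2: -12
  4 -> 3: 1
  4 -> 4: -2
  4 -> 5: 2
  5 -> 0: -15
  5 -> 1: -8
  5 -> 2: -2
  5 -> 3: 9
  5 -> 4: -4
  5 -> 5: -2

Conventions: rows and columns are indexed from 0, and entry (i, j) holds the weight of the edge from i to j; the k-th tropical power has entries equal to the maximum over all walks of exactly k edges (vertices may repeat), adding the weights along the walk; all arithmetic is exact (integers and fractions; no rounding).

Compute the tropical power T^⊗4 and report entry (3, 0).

T^⊗2:
  [11, 3, 3, 13, 0, 4]
  [9, 11, -4, 9, 5, 13]
  [-7, -8, -11, 0, -13, -6]
  [12, -2, 1, 12, -1, 1]
  [-8, 4, 4, 11, -2, 4]
  [1, 12, 12, 7, -6, 12]
T^⊗3:
  [12, 16, 16, 13, 7, 16]
  [20, 12, 12, 22, 9, 13]
  [1, 3, 3, 3, -10, 3]
  [12, 15, 15, 12, 8, 16]
  [13, 14, 14, 13, 0, 14]
  [21, 10, 10, 21, 8, 10]
T^⊗4:
  [25, 16, 16, 25, 12, 16]
  [21, 25, 25, 22, 16, 25]
  [12, 6, 6, 12, -1, 6]
  [24, 15, 15, 25, 12, 16]
  [23, 16, 16, 23, 10, 17]
  [21, 24, 24, 21, 17, 25]
Key observation: the optimum is the walk 3->5->3->1->0, with weight 3 + 9 + 3 + 9 = 24.
Optimal value attained by: walk 3->5->3->1->0.
Answer: (T^⊗4)[3][0] = 24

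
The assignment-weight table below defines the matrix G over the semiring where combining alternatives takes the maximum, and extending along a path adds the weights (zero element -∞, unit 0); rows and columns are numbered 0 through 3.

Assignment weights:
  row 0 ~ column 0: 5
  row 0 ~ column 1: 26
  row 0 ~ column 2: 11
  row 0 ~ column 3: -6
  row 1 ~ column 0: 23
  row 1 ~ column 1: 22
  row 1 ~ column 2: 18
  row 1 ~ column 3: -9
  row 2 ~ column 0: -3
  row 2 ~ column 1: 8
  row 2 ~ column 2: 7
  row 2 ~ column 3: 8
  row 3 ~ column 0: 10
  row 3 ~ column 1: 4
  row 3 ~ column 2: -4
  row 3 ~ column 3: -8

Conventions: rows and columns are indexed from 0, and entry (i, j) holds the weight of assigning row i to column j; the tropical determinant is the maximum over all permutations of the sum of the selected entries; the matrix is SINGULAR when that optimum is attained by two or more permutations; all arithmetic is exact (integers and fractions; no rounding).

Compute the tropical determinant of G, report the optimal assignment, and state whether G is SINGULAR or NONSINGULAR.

σ = (0, 1, 2, 3): 5 + 22 + 7 + (-8) = 26
σ = (0, 1, 3, 2): 5 + 22 + 8 + (-4) = 31
σ = (0, 2, 1, 3): 5 + 18 + 8 + (-8) = 23
σ = (0, 2, 3, 1): 5 + 18 + 8 + 4 = 35
σ = (0, 3, 1, 2): 5 + (-9) + 8 + (-4) = 0
σ = (0, 3, 2, 1): 5 + (-9) + 7 + 4 = 7
σ = (1, 0, 2, 3): 26 + 23 + 7 + (-8) = 48
σ = (1, 0, 3, 2): 26 + 23 + 8 + (-4) = 53
σ = (1, 2, 0, 3): 26 + 18 + (-3) + (-8) = 33
σ = (1, 2, 3, 0): 26 + 18 + 8 + 10 = 62
σ = (1, 3, 0, 2): 26 + (-9) + (-3) + (-4) = 10
σ = (1, 3, 2, 0): 26 + (-9) + 7 + 10 = 34
σ = (2, 0, 1, 3): 11 + 23 + 8 + (-8) = 34
σ = (2, 0, 3, 1): 11 + 23 + 8 + 4 = 46
σ = (2, 1, 0, 3): 11 + 22 + (-3) + (-8) = 22
σ = (2, 1, 3, 0): 11 + 22 + 8 + 10 = 51
σ = (2, 3, 0, 1): 11 + (-9) + (-3) + 4 = 3
σ = (2, 3, 1, 0): 11 + (-9) + 8 + 10 = 20
σ = (3, 0, 1, 2): (-6) + 23 + 8 + (-4) = 21
σ = (3, 0, 2, 1): (-6) + 23 + 7 + 4 = 28
σ = (3, 1, 0, 2): (-6) + 22 + (-3) + (-4) = 9
σ = (3, 1, 2, 0): (-6) + 22 + 7 + 10 = 33
σ = (3, 2, 0, 1): (-6) + 18 + (-3) + 4 = 13
σ = (3, 2, 1, 0): (-6) + 18 + 8 + 10 = 30
Optimal value attained by: σ = (1, 2, 3, 0).
Answer: det⊕(G) = 62; verdict: NONSINGULAR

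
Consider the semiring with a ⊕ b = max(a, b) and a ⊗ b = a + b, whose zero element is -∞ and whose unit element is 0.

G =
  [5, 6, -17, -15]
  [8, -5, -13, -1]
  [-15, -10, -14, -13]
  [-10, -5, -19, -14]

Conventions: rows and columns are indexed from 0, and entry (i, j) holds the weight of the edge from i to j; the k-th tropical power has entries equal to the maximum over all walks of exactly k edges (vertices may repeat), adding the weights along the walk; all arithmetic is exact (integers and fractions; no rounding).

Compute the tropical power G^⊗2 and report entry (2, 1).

G^⊗2:
  [14, 11, -7, 5]
  [13, 14, -9, -6]
  [-2, -9, -23, -11]
  [3, -4, -18, -6]
Key observation: the optimum is the walk 2->0->1, with weight (-15) + 6 = -9.
Optimal value attained by: walk 2->0->1.
Answer: (G^⊗2)[2][1] = -9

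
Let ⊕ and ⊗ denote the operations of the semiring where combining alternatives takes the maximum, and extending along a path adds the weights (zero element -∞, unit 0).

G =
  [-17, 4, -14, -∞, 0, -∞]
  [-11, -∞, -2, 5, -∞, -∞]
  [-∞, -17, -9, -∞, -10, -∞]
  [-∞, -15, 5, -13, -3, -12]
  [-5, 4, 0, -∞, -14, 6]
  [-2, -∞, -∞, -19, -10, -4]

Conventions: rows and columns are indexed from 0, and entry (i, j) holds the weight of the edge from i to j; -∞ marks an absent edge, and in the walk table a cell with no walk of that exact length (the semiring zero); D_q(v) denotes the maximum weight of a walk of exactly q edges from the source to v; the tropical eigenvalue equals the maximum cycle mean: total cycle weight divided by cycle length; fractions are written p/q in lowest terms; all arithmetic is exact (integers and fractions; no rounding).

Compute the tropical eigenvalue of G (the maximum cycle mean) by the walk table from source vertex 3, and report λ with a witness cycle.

q=0: [-∞, -∞, -∞, 0, -∞, -∞]
q=1: [-∞, -15, 5, -13, -3, -12]
q=2: [-8, 1, -3, -10, -5, 3]
q=3: [1, -1, -1, 6, -7, 1]
q=4: [-1, 5, 11, 4, 3, -1]
q=5: [-2, 7, 9, 10, 1, 9]
q=6: [7, 5, 15, 12, 7, 7]
Optimal cycle mean attained by: cycle 0->1->3->4->5->0, total 4 + 5 + (-3) + 6 + (-2), length 5.
Answer: λ = 2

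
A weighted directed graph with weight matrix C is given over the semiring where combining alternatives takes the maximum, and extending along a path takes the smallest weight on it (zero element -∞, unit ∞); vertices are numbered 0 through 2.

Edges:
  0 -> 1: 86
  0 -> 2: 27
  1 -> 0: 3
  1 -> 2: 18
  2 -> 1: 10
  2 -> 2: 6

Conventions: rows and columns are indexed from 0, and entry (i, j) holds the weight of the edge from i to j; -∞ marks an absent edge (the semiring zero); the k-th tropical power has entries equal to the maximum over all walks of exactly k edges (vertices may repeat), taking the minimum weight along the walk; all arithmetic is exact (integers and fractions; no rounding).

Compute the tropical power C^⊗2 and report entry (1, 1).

C^⊗2:
  [3, 10, 18]
  [-∞, 10, 6]
  [3, 6, 10]
Key observation: the optimum is the walk 1->2->1, with weight 18 min 10 = 10.
Optimal value attained by: walk 1->2->1.
Answer: (C^⊗2)[1][1] = 10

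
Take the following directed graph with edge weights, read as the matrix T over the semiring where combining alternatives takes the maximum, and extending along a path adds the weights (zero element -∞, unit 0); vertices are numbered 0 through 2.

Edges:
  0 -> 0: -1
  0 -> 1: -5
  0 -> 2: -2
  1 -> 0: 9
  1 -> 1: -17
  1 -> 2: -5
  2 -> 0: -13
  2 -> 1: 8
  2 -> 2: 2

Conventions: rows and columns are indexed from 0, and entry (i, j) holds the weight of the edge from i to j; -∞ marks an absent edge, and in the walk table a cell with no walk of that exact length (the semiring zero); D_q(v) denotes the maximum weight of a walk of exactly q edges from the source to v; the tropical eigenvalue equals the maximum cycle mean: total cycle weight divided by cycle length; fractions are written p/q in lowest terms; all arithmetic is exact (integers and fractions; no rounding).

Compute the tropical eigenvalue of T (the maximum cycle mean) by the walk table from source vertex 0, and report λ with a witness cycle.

q=0: [0, -∞, -∞]
q=1: [-1, -5, -2]
q=2: [4, 6, 0]
q=3: [15, 8, 2]
Optimal cycle mean attained by: cycle 0->2->1->0, total (-2) + 8 + 9, length 3.
Answer: λ = 5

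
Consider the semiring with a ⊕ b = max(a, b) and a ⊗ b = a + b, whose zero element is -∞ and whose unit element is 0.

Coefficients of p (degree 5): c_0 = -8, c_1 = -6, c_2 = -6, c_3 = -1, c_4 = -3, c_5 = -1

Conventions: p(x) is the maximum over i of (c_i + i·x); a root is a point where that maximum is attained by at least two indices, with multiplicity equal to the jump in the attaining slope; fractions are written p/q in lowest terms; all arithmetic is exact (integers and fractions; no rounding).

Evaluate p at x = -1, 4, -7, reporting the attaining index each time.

p(-1) = max(-8+0·(-1)=-8, -6+1·(-1)=-7, -6+2·(-1)=-8, -1+3·(-1)=-4, -3+4·(-1)=-7, -1+5·(-1)=-6) = -4 (attained by i=3)
p(4) = max(-8+0·4=-8, -6+1·4=-2, -6+2·4=2, -1+3·4=11, -3+4·4=13, -1+5·4=19) = 19 (attained by i=5)
p(-7) = max(-8+0·(-7)=-8, -6+1·(-7)=-13, -6+2·(-7)=-20, -1+3·(-7)=-22, -3+4·(-7)=-31, -1+5·(-7)=-36) = -8 (attained by i=0)
Answer: p(-1) = -4; p(4) = 19; p(-7) = -8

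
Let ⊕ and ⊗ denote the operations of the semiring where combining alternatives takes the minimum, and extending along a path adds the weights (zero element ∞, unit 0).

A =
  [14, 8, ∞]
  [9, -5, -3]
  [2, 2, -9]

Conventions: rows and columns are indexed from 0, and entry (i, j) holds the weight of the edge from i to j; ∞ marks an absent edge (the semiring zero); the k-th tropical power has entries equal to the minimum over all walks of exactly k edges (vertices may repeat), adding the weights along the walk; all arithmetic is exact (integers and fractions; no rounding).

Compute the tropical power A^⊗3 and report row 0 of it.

A^⊗2:
  [17, 3, 5]
  [-1, -10, -12]
  [-7, -7, -18]
A^⊗3:
  [7, -2, -4]
  [-10, -15, -21]
  [-16, -16, -27]
Answer: row 0 of A^⊗3 = [7, -2, -4]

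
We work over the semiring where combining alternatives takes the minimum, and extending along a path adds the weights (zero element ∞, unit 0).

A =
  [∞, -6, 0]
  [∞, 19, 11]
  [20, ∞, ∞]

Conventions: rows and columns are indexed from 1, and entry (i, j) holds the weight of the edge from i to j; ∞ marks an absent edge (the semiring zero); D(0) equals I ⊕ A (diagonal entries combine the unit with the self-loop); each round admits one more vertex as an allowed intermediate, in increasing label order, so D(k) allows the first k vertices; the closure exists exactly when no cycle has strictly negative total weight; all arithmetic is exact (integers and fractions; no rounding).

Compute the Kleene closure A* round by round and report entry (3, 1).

D(0):
  [0, -6, 0]
  [∞, 0, 11]
  [20, ∞, 0]
D(1):
  [0, -6, 0]
  [∞, 0, 11]
  [20, 14, 0]
D(2):
  [0, -6, 0]
  [∞, 0, 11]
  [20, 14, 0]
D(3):
  [0, -6, 0]
  [31, 0, 11]
  [20, 14, 0]
Answer: A*[3][1] = 20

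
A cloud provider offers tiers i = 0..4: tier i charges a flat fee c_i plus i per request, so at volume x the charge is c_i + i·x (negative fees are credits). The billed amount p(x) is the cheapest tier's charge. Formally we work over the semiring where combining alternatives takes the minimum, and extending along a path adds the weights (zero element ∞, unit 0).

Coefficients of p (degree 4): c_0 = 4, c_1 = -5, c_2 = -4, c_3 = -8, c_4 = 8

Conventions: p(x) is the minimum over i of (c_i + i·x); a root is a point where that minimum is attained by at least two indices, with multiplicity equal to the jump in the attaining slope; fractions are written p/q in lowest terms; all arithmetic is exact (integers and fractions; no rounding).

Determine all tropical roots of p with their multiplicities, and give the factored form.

hull edge (i=0, c=4) to (i=1, c=-5): slope -9, span 1
hull edge (i=1, c=-5) to (i=3, c=-8): slope -3/2, span 2
hull edge (i=3, c=-8) to (i=4, c=8): slope 16, span 1
Factored form: p(x) = 8 ⊗ (x ⊕ (-16)) ⊗ (x ⊕ 3/2) ⊗ (x ⊕ 3/2) ⊗ (x ⊕ 9)
Answer: roots = -16 (mult 1), 3/2 (mult 2), 9 (mult 1)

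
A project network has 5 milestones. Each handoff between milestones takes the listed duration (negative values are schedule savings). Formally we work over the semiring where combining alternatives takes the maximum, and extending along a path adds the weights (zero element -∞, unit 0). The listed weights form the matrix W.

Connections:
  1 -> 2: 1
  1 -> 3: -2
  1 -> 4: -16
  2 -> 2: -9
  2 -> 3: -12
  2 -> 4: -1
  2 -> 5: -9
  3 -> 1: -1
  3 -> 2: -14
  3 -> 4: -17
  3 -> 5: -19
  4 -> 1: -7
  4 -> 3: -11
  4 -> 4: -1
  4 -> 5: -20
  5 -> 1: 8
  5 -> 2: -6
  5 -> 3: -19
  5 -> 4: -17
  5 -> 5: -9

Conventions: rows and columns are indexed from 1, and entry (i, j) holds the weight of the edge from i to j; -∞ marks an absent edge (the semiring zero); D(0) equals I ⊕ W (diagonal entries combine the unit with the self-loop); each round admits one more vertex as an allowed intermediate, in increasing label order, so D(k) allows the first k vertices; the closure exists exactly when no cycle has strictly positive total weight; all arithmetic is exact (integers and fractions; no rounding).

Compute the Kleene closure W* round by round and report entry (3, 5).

D(0):
  [0, 1, -2, -16, -∞]
  [-∞, 0, -12, -1, -9]
  [-1, -14, 0, -17, -19]
  [-7, -∞, -11, 0, -20]
  [8, -6, -19, -17, 0]
D(1):
  [0, 1, -2, -16, -∞]
  [-∞, 0, -12, -1, -9]
  [-1, 0, 0, -17, -19]
  [-7, -6, -9, 0, -20]
  [8, 9, 6, -8, 0]
D(2):
  [0, 1, -2, 0, -8]
  [-∞, 0, -12, -1, -9]
  [-1, 0, 0, -1, -9]
  [-7, -6, -9, 0, -15]
  [8, 9, 6, 8, 0]
D(3):
  [0, 1, -2, 0, -8]
  [-13, 0, -12, -1, -9]
  [-1, 0, 0, -1, -9]
  [-7, -6, -9, 0, -15]
  [8, 9, 6, 8, 0]
D(4):
  [0, 1, -2, 0, -8]
  [-8, 0, -10, -1, -9]
  [-1, 0, 0, -1, -9]
  [-7, -6, -9, 0, -15]
  [8, 9, 6, 8, 0]
D(5):
  [0, 1, -2, 0, -8]
  [-1, 0, -3, -1, -9]
  [-1, 0, 0, -1, -9]
  [-7, -6, -9, 0, -15]
  [8, 9, 6, 8, 0]
Answer: W*[3][5] = -9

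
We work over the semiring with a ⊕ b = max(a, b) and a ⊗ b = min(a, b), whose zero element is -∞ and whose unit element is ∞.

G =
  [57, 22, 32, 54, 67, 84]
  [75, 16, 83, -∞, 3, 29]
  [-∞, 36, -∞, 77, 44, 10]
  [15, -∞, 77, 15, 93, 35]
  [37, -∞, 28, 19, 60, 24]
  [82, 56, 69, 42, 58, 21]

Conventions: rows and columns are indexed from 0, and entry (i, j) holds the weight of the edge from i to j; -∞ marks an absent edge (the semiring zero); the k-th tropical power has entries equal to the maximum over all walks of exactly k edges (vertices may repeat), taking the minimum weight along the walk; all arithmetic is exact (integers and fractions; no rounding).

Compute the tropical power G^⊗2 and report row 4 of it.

G^⊗2:
  [82, 56, 69, 54, 60, 57]
  [57, 36, 32, 77, 67, 75]
  [37, 16, 77, 19, 77, 35]
  [37, 36, 35, 77, 60, 24]
  [37, 28, 32, 37, 60, 37]
  [57, 36, 56, 69, 67, 82]
Answer: row 4 of G^⊗2 = [37, 28, 32, 37, 60, 37]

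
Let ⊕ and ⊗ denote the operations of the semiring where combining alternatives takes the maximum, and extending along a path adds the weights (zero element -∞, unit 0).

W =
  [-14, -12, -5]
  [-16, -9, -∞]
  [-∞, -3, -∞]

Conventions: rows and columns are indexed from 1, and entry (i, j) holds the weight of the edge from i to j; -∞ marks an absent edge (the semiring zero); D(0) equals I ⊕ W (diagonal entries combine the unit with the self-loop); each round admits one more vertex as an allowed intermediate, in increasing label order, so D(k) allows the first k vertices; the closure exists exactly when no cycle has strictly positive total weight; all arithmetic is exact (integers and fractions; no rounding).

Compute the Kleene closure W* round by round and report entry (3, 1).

D(0):
  [0, -12, -5]
  [-16, 0, -∞]
  [-∞, -3, 0]
D(1):
  [0, -12, -5]
  [-16, 0, -21]
  [-∞, -3, 0]
D(2):
  [0, -12, -5]
  [-16, 0, -21]
  [-19, -3, 0]
D(3):
  [0, -8, -5]
  [-16, 0, -21]
  [-19, -3, 0]
Answer: W*[3][1] = -19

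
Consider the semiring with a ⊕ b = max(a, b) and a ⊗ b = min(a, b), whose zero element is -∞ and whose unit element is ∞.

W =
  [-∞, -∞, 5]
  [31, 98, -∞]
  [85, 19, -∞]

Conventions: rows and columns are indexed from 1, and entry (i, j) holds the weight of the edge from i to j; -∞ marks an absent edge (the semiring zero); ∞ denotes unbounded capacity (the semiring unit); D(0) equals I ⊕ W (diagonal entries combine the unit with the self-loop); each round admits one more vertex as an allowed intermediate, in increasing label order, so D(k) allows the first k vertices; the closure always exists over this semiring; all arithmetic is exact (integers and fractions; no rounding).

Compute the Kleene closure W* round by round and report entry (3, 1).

D(0):
  [∞, -∞, 5]
  [31, ∞, -∞]
  [85, 19, ∞]
D(1):
  [∞, -∞, 5]
  [31, ∞, 5]
  [85, 19, ∞]
D(2):
  [∞, -∞, 5]
  [31, ∞, 5]
  [85, 19, ∞]
D(3):
  [∞, 5, 5]
  [31, ∞, 5]
  [85, 19, ∞]
Answer: W*[3][1] = 85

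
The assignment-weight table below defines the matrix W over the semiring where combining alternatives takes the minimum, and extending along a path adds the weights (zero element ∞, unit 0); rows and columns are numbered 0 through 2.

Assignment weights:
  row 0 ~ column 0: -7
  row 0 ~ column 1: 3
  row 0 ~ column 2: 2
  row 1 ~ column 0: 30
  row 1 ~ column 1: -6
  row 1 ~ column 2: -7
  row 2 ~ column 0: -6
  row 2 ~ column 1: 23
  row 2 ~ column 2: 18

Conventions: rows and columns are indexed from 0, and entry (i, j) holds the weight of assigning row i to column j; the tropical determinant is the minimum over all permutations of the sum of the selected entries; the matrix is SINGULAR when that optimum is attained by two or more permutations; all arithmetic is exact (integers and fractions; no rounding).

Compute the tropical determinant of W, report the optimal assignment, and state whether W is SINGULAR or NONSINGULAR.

σ = (0, 1, 2): (-7) + (-6) + 18 = 5
σ = (0, 2, 1): (-7) + (-7) + 23 = 9
σ = (1, 0, 2): 3 + 30 + 18 = 51
σ = (1, 2, 0): 3 + (-7) + (-6) = -10
σ = (2, 0, 1): 2 + 30 + 23 = 55
σ = (2, 1, 0): 2 + (-6) + (-6) = -10
Optimal value attained by: σ = (1, 2, 0).
Answer: det⊕(W) = -10; verdict: SINGULAR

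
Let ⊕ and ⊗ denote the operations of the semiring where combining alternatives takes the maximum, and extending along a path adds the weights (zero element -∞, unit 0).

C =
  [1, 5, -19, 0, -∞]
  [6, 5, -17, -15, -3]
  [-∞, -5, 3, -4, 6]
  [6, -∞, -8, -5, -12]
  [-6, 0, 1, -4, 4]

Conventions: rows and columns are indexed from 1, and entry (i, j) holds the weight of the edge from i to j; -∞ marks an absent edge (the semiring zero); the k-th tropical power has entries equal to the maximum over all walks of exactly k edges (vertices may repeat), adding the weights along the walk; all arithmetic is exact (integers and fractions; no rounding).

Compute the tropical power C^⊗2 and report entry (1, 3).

C^⊗2:
  [11, 10, -8, 1, 2]
  [11, 11, -2, 6, 2]
  [2, 6, 7, 2, 10]
  [7, 11, -5, 6, -2]
  [6, 5, 5, 0, 8]
Key observation: the optimum is the walk 1->4->3, with weight 0 + (-8) = -8.
Optimal value attained by: walk 1->4->3.
Answer: (C^⊗2)[1][3] = -8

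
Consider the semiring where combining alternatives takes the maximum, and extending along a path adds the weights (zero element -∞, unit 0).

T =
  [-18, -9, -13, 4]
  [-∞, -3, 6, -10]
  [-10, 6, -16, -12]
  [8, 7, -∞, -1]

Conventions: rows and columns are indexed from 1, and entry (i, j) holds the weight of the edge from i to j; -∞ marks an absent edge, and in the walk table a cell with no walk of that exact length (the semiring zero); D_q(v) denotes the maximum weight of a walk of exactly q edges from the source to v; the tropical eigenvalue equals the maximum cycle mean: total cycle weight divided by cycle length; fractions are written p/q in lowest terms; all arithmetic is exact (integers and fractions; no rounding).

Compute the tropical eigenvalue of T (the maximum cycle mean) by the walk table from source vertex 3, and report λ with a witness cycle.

q=0: [-∞, -∞, 0, -∞]
q=1: [-10, 6, -16, -12]
q=2: [-4, 3, 12, -4]
q=3: [4, 18, 9, 0]
q=4: [8, 15, 24, 8]
Optimal cycle mean attained by: cycle 1->4->1, total 4 + 8, length 2.
Answer: λ = 6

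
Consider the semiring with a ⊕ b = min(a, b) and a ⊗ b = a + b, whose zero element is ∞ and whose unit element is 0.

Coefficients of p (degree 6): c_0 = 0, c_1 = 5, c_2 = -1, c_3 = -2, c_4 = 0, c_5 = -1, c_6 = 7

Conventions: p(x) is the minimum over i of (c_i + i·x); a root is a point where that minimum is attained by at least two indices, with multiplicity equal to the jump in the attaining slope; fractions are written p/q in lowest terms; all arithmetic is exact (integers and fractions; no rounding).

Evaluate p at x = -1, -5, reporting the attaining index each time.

p(-1) = min(0+0·(-1)=0, 5+1·(-1)=4, -1+2·(-1)=-3, -2+3·(-1)=-5, 0+4·(-1)=-4, -1+5·(-1)=-6, 7+6·(-1)=1) = -6 (attained by i=5)
p(-5) = min(0+0·(-5)=0, 5+1·(-5)=0, -1+2·(-5)=-11, -2+3·(-5)=-17, 0+4·(-5)=-20, -1+5·(-5)=-26, 7+6·(-5)=-23) = -26 (attained by i=5)
Answer: p(-1) = -6; p(-5) = -26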